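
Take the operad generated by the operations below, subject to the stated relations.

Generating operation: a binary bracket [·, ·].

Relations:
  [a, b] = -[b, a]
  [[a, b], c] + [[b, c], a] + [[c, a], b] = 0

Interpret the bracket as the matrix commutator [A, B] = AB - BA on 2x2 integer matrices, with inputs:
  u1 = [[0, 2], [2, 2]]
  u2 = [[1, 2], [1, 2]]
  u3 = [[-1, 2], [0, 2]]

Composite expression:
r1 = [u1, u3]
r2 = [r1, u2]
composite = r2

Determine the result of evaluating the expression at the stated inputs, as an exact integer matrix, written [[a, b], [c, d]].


[u1, u3] = [[-4, 2], [-6, 4]]
[[u1, u3], u2] = [[14, -14], [14, -14]]

[[14, -14], [14, -14]]


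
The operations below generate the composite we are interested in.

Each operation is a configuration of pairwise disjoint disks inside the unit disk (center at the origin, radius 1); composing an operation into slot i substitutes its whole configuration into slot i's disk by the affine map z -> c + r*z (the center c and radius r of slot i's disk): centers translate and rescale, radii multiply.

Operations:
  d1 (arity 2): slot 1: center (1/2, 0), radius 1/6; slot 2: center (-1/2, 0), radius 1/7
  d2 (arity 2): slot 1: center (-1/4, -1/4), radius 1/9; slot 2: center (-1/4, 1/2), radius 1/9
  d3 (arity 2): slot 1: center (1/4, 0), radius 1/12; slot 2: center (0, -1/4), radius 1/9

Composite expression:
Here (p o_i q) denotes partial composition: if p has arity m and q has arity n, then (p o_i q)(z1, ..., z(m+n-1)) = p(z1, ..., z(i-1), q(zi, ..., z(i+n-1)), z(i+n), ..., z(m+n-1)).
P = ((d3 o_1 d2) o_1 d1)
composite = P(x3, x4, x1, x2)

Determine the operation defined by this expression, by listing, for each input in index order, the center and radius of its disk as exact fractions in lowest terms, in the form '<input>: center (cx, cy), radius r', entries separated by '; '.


x1: center (11/48, 1/24), radius 1/108; x2: center (0, -1/4), radius 1/9; x3: center (101/432, -1/48), radius 1/648; x4: center (97/432, -1/48), radius 1/756


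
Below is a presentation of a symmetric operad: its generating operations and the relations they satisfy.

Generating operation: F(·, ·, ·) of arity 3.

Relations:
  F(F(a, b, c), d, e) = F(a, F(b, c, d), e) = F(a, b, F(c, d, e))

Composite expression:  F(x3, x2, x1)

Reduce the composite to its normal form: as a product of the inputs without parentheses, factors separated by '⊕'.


x3 ⊕ x2 ⊕ x1

Every regrouping of F is equal, so read the x-inputs in written order.
F(x3, x2, x1) collapses to x3 ⊕ x2 ⊕ x1


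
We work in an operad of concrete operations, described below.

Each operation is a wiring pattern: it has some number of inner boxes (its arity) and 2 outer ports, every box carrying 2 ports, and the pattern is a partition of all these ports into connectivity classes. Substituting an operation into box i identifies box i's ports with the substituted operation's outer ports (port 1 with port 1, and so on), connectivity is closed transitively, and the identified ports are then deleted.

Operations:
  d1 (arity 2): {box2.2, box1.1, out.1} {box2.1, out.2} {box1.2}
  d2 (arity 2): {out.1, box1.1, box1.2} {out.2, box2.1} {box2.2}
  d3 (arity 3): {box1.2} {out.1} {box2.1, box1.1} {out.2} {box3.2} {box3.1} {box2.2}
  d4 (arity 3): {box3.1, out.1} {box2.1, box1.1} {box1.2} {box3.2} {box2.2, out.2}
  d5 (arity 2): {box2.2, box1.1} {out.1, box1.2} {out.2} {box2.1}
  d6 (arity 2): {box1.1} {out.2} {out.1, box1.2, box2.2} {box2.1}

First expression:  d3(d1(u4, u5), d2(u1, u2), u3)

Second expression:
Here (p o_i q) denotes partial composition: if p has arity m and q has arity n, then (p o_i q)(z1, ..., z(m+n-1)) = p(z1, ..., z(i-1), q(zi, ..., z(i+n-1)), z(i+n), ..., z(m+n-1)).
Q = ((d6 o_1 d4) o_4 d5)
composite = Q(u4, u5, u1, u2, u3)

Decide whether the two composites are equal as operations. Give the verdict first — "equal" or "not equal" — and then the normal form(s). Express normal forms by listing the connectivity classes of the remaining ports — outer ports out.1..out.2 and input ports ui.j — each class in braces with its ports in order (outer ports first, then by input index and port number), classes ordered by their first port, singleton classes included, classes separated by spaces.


The first composite normalizes to {out.1} {out.2} {u1.1, u1.2, u4.1, u5.2} {u2.1} {u2.2} {u3.1} {u3.2} {u4.2} {u5.1}
The second composite normalizes to {out.1, u5.2} {out.2} {u1.1} {u1.2} {u2.1, u3.2} {u2.2} {u3.1} {u4.1, u5.1} {u4.2}
Distinct normal forms: not equal.

not equal; the first gives {out.1} {out.2} {u1.1, u1.2, u4.1, u5.2} {u2.1} {u2.2} {u3.1} {u3.2} {u4.2} {u5.1} and the second {out.1, u5.2} {out.2} {u1.1} {u1.2} {u2.1, u3.2} {u2.2} {u3.1} {u4.1, u5.1} {u4.2}


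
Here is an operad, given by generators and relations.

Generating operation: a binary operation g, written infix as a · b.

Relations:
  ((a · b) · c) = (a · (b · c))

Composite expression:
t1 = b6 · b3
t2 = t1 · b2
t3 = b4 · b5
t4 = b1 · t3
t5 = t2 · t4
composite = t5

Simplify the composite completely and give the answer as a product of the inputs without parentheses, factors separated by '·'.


b6 · b3 · b2 · b1 · b4 · b5

All parenthesizations of g agree; list the b-inputs left to right.
(b6 · b3) collapses to b6 · b3
((b6 · b3) · b2) collapses to b6 · b3 · b2
(b4 · b5) collapses to b4 · b5
(b1 · (b4 · b5)) collapses to b1 · b4 · b5
(((b6 · b3) · b2) · (b1 · (b4 · b5))) collapses to b6 · b3 · b2 · b1 · b4 · b5


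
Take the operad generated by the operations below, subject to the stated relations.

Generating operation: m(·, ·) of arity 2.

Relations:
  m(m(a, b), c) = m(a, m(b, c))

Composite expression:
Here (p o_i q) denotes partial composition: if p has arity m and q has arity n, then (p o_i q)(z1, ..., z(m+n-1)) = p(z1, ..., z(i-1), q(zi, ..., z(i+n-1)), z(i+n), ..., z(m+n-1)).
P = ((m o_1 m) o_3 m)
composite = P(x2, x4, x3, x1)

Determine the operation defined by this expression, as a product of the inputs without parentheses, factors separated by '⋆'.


x2 ⋆ x4 ⋆ x3 ⋆ x1

The m-tree's shape is irrelevant; the x-reading-order decides.
m(x2, x4) reduces to x2 ⋆ x4
m(x3, x1) reduces to x3 ⋆ x1
m(m(x2, x4), m(x3, x1)) reduces to x2 ⋆ x4 ⋆ x3 ⋆ x1


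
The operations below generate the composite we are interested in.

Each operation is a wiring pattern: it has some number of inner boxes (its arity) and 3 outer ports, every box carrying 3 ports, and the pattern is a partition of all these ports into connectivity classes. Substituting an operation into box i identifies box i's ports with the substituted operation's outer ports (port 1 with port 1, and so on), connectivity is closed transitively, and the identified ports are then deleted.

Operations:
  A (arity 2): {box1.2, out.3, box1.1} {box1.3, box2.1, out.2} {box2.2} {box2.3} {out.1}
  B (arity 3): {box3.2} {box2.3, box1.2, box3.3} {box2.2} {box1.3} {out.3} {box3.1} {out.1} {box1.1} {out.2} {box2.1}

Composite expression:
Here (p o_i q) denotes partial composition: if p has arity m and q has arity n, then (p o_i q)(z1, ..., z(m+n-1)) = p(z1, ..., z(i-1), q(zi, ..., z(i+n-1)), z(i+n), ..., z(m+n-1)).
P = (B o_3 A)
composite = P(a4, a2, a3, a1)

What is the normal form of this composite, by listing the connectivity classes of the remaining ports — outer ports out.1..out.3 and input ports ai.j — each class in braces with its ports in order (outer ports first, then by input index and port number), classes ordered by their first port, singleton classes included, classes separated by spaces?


{out.1} {out.2} {out.3} {a1.1, a3.3} {a1.2} {a1.3} {a2.1} {a2.2} {a2.3, a3.1, a3.2, a4.2} {a4.1} {a4.3}

After gluing at B, chains via deleted ports link the a-ports.
stage A: inputs (a3, a1), connectivity {out.1} {out.2, a1.1, a3.3} {out.3, a3.1, a3.2} {a1.2} {a1.3}, out.j its boundary
stage B: inputs (a4, a2, a3, a1), connectivity {out.1} {out.2} {out.3} {a1.1, a3.3} {a1.2} {a1.3} {a2.1} {a2.2} {a2.3, a3.1, a3.2, a4.2} {a4.1} {a4.3}, out.j its boundary


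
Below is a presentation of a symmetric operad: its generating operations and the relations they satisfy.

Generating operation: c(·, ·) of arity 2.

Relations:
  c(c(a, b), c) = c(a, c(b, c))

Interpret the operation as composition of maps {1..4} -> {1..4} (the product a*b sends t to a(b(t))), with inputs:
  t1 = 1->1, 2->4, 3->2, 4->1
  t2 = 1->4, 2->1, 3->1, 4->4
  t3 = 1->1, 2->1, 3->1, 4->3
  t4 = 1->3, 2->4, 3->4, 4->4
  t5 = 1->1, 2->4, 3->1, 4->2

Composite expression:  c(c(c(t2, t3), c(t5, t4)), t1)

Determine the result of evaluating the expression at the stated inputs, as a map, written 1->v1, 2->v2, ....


1->4, 2->4, 3->4, 4->4

c(t2, t3) = 1->4, 2->4, 3->4, 4->1
c(t5, t4) = 1->1, 2->2, 3->2, 4->2
c(c(t2, t3), c(t5, t4)) = 1->4, 2->4, 3->4, 4->4
c(c(c(t2, t3), c(t5, t4)), t1) = 1->4, 2->4, 3->4, 4->4


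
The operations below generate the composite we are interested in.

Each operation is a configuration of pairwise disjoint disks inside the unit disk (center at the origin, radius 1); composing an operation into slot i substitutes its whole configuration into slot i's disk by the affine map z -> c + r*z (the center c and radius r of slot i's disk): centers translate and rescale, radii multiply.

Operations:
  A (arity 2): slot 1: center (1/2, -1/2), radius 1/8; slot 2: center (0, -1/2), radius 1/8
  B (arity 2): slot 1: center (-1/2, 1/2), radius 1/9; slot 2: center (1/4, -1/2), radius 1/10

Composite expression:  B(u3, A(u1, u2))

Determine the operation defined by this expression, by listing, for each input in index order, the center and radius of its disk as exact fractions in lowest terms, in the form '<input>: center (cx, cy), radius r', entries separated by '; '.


u1: center (3/10, -11/20), radius 1/80; u2: center (1/4, -11/20), radius 1/80; u3: center (-1/2, 1/2), radius 1/9

Each u-disk chains the slot maps above it in B; radii multiply.
u3 passes through 1 substitution, ending at center (-1/2, 1/2), radius 1/9
u1 passes through 2 substitutions, ending at center (3/10, -11/20), radius 1/80
u2 passes through 2 substitutions, ending at center (1/4, -11/20), radius 1/80


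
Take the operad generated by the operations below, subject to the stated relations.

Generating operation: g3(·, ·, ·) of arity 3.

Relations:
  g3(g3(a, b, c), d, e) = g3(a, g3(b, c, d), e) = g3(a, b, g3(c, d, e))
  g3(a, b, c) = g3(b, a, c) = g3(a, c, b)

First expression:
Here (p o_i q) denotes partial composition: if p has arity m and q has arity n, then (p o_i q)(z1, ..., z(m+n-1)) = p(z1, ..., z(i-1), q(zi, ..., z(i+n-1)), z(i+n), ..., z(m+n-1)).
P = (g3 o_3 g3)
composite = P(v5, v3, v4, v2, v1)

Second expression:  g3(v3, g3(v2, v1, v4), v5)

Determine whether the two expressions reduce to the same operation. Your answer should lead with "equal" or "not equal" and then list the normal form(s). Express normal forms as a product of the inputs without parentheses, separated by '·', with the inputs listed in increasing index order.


The first expression, normalized: v1 · v2 · v3 · v4 · v5
The second expression, normalized: v1 · v2 · v3 · v4 · v5
The normal forms match — equal.

equal — both sides give v1 · v2 · v3 · v4 · v5


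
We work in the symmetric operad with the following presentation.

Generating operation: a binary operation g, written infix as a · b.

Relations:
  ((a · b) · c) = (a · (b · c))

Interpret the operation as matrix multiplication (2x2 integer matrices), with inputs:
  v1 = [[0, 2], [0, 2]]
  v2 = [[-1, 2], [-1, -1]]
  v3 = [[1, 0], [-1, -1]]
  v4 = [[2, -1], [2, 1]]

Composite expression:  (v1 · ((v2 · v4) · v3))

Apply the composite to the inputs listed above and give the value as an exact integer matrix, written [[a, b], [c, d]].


[[-8, 0], [-8, 0]]


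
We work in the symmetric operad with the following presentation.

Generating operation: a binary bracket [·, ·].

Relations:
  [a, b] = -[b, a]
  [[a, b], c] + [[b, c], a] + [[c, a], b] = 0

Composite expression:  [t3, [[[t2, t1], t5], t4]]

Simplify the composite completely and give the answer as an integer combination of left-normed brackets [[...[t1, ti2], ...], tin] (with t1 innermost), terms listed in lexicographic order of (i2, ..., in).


[[[[t1, t2], t5], t4], t3]


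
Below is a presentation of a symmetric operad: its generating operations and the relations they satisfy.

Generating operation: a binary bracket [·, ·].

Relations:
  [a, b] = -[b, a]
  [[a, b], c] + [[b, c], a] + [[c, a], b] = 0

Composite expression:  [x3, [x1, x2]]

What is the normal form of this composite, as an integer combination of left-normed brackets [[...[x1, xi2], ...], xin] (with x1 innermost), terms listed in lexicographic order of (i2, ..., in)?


-[[x1, x2], x3]

A multilinear Lie element is pinned by x1-initial words (x1 innermost).
Composite bracket: [x3, [x1, x2]]
Applying ab - ba throughout gives 4 signed words (2^2 = 4).
Collect the words opening with x1:
  x1x2x3 appears with sign -1, giving the term -[[x1, x2], x3]


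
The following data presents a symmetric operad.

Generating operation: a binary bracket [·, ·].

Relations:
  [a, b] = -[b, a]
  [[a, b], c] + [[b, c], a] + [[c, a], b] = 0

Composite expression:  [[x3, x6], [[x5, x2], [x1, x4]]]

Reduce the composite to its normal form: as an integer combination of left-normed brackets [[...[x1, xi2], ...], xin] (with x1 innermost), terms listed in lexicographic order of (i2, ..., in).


-[[[[[x1, x4], x2], x5], x3], x6] + [[[[[x1, x4], x2], x5], x6], x3] + [[[[[x1, x4], x5], x2], x3], x6] - [[[[[x1, x4], x5], x2], x6], x3]

Expand each bracket as ab - ba; the x1-initial words give the coefficients.
Composite bracket: [[x3, x6], [[x5, x2], [x1, x4]]]
Full expansion: 32 signed words from ab - ba (2^5 = 32).
Collect the words opening with x1:
  from x1x4x2x5x3x6, sign -1: term -[[[[[x1, x4], x2], x5], x3], x6]
  from x1x4x2x5x6x3, sign +1: term +[[[[[x1, x4], x2], x5], x6], x3]
  from x1x4x5x2x3x6, sign +1: term +[[[[[x1, x4], x5], x2], x3], x6]
  from x1x4x5x2x6x3, sign -1: term -[[[[[x1, x4], x5], x2], x6], x3]


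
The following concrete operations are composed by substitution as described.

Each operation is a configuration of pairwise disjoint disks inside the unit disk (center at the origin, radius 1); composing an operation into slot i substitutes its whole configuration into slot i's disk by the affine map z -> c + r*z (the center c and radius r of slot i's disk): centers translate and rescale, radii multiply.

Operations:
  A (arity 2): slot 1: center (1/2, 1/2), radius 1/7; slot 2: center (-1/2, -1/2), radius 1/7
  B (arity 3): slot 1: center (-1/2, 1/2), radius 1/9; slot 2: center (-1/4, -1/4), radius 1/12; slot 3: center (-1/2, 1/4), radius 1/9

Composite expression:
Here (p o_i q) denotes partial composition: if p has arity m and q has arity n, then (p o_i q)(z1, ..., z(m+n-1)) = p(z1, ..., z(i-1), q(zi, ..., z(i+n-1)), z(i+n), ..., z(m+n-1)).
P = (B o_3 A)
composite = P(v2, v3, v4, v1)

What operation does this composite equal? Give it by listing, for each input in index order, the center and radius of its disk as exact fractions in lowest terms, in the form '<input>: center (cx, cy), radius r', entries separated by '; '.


Only the slot chain above each v matters under B; compose those maps.
v2: after 1 affine step, its disk has center (-1/2, 1/2), radius 1/9
v3: after 1 affine step, its disk has center (-1/4, -1/4), radius 1/12
v4: after 2 affine steps, its disk has center (-4/9, 11/36), radius 1/63
v1: after 2 affine steps, its disk has center (-5/9, 7/36), radius 1/63

v1: center (-5/9, 7/36), radius 1/63; v2: center (-1/2, 1/2), radius 1/9; v3: center (-1/4, -1/4), radius 1/12; v4: center (-4/9, 11/36), radius 1/63


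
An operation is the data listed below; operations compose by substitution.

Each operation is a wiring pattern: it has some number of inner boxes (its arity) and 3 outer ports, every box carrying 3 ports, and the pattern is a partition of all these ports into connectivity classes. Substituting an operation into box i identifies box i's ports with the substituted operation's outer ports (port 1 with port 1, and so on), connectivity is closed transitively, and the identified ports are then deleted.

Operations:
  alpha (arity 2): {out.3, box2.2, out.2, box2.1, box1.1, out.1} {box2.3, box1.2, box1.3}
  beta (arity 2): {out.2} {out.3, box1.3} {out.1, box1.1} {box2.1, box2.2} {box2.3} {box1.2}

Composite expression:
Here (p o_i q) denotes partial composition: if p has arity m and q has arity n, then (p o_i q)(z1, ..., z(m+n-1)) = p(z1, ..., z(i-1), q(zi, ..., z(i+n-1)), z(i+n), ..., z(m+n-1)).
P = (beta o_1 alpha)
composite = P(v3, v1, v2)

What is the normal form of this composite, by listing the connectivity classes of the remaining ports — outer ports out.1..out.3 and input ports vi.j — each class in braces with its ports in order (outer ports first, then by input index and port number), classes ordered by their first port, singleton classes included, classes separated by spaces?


{out.1, out.3, v1.1, v1.2, v3.1} {out.2} {v1.3, v3.2, v3.3} {v2.1, v2.2} {v2.3}

Reachability decides: close wires over beta-identified ports.
composing alpha on (v3, v1), with out.j its own outer ports: {out.1, out.2, out.3, v1.1, v1.2, v3.1} {v1.3, v3.2, v3.3}
composing beta on (v3, v1, v2), with out.j its own outer ports: {out.1, out.3, v1.1, v1.2, v3.1} {out.2} {v1.3, v3.2, v3.3} {v2.1, v2.2} {v2.3}


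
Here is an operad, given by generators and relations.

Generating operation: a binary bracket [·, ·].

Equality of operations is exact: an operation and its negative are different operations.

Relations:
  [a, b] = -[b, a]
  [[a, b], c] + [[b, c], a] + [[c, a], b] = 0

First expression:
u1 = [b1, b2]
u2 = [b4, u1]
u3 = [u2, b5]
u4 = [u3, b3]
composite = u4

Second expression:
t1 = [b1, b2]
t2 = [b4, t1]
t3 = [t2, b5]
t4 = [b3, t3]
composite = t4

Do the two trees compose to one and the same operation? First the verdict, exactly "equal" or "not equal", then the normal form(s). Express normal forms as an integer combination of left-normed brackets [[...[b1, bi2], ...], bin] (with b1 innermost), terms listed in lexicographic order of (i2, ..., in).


not equal; the first gives -[[[[b1, b2], b4], b5], b3] and the second [[[[b1, b2], b4], b5], b3]


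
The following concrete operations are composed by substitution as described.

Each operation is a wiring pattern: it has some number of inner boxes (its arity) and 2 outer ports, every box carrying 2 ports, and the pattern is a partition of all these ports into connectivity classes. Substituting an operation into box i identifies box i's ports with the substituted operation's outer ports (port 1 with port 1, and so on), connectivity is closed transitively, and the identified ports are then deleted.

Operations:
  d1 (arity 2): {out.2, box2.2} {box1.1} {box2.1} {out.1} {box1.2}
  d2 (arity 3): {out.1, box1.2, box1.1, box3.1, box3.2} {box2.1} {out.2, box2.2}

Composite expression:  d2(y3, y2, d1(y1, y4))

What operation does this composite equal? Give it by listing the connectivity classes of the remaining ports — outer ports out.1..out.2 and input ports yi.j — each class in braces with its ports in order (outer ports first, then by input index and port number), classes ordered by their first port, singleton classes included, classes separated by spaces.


{out.1, y3.1, y3.2, y4.2} {out.2, y2.2} {y1.1} {y1.2} {y2.1} {y4.1}


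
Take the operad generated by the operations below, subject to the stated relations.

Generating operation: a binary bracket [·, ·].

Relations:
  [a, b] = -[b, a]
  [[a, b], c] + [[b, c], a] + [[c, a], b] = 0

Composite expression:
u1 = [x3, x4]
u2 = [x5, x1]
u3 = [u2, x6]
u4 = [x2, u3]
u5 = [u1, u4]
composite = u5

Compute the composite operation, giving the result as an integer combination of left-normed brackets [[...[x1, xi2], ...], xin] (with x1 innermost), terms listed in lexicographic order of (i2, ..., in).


A multilinear Lie element is pinned by x1-initial words (x1 innermost).
Composite bracket: [[x3, x4], [x2, [[x5, x1], x6]]]
Full expansion: 32 signed words from ab - ba (2^5 = 32).
Keep just the words that open with x1:
  x1x5x6x2x3x4 appears with sign -1, giving the term -[[[[[x1, x5], x6], x2], x3], x4]
  x1x5x6x2x4x3 appears with sign +1, giving the term +[[[[[x1, x5], x6], x2], x4], x3]

-[[[[[x1, x5], x6], x2], x3], x4] + [[[[[x1, x5], x6], x2], x4], x3]


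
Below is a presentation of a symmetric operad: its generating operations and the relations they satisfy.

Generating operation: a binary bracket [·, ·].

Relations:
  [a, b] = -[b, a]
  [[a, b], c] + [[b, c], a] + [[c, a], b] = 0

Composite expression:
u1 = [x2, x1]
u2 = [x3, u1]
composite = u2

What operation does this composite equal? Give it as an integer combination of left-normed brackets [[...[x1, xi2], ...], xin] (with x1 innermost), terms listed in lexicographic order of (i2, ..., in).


[[x1, x2], x3]

Left-normed coefficients sit on the x1-initial expansion words.
Composite bracket: [x3, [x2, x1]]
Applying ab - ba throughout gives 4 signed words (2^2 = 4).
Coefficients come from the x1-initial words:
  x1x2x3 (sign +1) contributes +[[x1, x2], x3]


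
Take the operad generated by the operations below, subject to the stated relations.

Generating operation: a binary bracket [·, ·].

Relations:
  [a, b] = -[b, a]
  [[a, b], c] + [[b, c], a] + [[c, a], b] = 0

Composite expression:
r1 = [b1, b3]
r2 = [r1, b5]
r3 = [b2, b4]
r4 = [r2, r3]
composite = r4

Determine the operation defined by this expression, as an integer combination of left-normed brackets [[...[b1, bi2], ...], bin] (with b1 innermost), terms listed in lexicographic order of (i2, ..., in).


[[[[b1, b3], b5], b2], b4] - [[[[b1, b3], b5], b4], b2]

Left-normed coefficients sit on the b1-initial expansion words.
Composite bracket: [[[b1, b3], b5], [b2, b4]]
The bracket unfolds into 16 signed words via [a, b] = ab - ba (2^4 = 16).
Collect the words opening with b1:
  word b1b3b5b2b4 has sign +1, contributing +[[[[b1, b3], b5], b2], b4]
  word b1b3b5b4b2 has sign -1, contributing -[[[[b1, b3], b5], b4], b2]


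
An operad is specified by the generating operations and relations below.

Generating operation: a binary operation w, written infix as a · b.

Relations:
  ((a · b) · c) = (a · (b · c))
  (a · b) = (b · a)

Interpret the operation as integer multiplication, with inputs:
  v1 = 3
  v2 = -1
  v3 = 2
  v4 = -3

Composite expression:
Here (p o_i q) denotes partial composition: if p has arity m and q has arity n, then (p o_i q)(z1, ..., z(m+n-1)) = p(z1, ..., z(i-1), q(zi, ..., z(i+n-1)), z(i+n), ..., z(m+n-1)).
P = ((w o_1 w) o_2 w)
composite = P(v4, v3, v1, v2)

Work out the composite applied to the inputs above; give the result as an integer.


(v3 · v1) = 6
(v4 · (v3 · v1)) = -18
((v4 · (v3 · v1)) · v2) = 18

18


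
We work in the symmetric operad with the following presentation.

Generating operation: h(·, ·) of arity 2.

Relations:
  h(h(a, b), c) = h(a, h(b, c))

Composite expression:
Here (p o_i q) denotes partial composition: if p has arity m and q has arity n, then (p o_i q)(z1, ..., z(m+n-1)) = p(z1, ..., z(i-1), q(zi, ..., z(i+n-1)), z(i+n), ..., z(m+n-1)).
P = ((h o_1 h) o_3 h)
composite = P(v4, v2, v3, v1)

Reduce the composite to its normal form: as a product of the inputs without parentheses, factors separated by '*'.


v4 * v2 * v3 * v1


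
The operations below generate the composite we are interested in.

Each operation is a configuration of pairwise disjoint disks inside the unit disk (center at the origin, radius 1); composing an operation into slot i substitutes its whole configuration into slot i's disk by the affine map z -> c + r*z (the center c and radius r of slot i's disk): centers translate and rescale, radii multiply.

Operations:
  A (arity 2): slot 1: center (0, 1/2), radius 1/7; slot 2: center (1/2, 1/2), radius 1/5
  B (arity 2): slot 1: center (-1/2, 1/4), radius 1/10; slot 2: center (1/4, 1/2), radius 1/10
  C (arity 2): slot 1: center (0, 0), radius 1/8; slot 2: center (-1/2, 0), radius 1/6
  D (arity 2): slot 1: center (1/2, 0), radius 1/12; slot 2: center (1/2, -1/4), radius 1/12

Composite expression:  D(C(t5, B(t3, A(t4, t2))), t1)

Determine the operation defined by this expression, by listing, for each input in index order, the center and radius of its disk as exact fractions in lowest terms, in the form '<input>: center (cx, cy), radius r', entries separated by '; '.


Follow each t-input down from D: c' goes to c + r*c', radius to r*r'.
tracing t5 down its 2-map path: center (1/2, 0), radius 1/96
tracing t3 down its 3-map path: center (65/144, 1/288), radius 1/720
tracing t4 down its 4-map path: center (133/288, 11/1440), radius 1/5040
tracing t2 down its 4-map path: center (37/80, 11/1440), radius 1/3600
tracing t1 down its 1-map path: center (1/2, -1/4), radius 1/12

t1: center (1/2, -1/4), radius 1/12; t2: center (37/80, 11/1440), radius 1/3600; t3: center (65/144, 1/288), radius 1/720; t4: center (133/288, 11/1440), radius 1/5040; t5: center (1/2, 0), radius 1/96


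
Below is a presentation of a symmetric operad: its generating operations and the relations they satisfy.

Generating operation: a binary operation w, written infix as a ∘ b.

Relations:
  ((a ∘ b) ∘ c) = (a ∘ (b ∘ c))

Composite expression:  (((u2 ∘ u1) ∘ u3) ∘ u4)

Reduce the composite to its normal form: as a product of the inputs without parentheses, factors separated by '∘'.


All parenthesizations of w agree; list the u-inputs left to right.
(u2 ∘ u1) unparenthesizes to u2 ∘ u1
((u2 ∘ u1) ∘ u3) unparenthesizes to u2 ∘ u1 ∘ u3
(((u2 ∘ u1) ∘ u3) ∘ u4) unparenthesizes to u2 ∘ u1 ∘ u3 ∘ u4

u2 ∘ u1 ∘ u3 ∘ u4


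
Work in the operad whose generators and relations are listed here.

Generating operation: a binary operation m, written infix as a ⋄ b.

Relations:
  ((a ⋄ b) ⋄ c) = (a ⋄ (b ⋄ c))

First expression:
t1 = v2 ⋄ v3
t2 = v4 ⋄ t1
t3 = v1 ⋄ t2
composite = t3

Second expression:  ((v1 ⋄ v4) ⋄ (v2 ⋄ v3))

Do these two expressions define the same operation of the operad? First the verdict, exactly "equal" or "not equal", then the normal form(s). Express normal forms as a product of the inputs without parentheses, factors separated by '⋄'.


equal: each reduces to v1 ⋄ v4 ⋄ v2 ⋄ v3


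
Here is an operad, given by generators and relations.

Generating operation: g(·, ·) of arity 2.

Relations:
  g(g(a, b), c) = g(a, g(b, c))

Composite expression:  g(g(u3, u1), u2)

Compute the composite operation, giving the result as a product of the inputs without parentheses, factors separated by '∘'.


u3 ∘ u1 ∘ u2

The g-tree's shape is irrelevant; the u-reading-order decides.
g(u3, u1) linearizes to u3 ∘ u1
g(g(u3, u1), u2) linearizes to u3 ∘ u1 ∘ u2


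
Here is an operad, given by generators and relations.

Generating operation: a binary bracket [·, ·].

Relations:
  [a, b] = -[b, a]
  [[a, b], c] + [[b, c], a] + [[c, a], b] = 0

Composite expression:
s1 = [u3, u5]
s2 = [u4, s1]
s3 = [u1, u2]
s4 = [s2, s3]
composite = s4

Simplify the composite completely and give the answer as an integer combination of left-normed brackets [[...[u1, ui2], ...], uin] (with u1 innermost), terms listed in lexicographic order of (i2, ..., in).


A multilinear Lie element is pinned by u1-initial words (u1 innermost).
Composite bracket: [[u4, [u3, u5]], [u1, u2]]
Expanding via [a, b] = ab - ba: 16 signed words (2^4 = 16).
Coefficients come from the u1-initial words:
  u1u2u3u5u4 appears with sign +1, giving the term +[[[[u1, u2], u3], u5], u4]
  u1u2u4u3u5 appears with sign -1, giving the term -[[[[u1, u2], u4], u3], u5]
  u1u2u4u5u3 appears with sign +1, giving the term +[[[[u1, u2], u4], u5], u3]
  u1u2u5u3u4 appears with sign -1, giving the term -[[[[u1, u2], u5], u3], u4]

[[[[u1, u2], u3], u5], u4] - [[[[u1, u2], u4], u3], u5] + [[[[u1, u2], u4], u5], u3] - [[[[u1, u2], u5], u3], u4]


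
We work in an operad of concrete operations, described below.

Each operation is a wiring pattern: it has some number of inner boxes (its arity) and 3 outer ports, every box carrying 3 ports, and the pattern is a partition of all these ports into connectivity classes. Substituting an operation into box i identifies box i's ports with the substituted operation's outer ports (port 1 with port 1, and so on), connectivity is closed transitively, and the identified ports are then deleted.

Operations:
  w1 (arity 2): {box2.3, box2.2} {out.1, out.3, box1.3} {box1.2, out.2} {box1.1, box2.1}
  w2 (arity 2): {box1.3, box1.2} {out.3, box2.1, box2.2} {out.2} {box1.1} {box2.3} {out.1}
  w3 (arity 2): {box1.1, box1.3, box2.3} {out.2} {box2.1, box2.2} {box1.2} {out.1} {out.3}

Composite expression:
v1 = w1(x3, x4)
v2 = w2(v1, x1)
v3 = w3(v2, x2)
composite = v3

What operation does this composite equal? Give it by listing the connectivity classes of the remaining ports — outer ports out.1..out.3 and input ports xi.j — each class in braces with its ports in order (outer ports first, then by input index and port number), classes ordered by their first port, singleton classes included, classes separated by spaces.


{out.1} {out.2} {out.3} {x1.1, x1.2, x2.3} {x1.3} {x2.1, x2.2} {x3.1, x4.1} {x3.2, x3.3} {x4.2, x4.3}

Connectivity passes through glued w3-boundaries; trace each wire chain.
stage w1: inputs (x3, x4), connectivity {out.1, out.3, x3.3} {out.2, x3.2} {x3.1, x4.1} {x4.2, x4.3}, out.j its boundary
stage w2: inputs (x3, x4, x1), connectivity {out.1} {out.2} {out.3, x1.1, x1.2} {x1.3} {x3.1, x4.1} {x3.2, x3.3} {x4.2, x4.3}, out.j its boundary
stage w3: inputs (x3, x4, x1, x2), connectivity {out.1} {out.2} {out.3} {x1.1, x1.2, x2.3} {x1.3} {x2.1, x2.2} {x3.1, x4.1} {x3.2, x3.3} {x4.2, x4.3}, out.j its boundary


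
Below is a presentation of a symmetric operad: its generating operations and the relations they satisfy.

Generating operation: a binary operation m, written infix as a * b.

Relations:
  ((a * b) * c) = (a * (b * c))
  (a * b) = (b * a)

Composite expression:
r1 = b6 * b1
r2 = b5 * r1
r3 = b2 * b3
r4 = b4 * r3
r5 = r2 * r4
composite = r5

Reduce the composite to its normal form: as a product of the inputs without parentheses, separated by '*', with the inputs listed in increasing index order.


b1 * b2 * b3 * b4 * b5 * b6

Reordering under m is free, so list the b-inputs canonically.
(b6 * b1) flattens to b6 * b1
(b5 * (b6 * b1)) flattens to b5 * b6 * b1
(b2 * b3) flattens to b2 * b3
(b4 * (b2 * b3)) flattens to b4 * b2 * b3
((b5 * (b6 * b1)) * (b4 * (b2 * b3))) flattens to b5 * b6 * b1 * b4 * b2 * b3
putting the inputs in ascending order: b1 * b2 * b3 * b4 * b5 * b6


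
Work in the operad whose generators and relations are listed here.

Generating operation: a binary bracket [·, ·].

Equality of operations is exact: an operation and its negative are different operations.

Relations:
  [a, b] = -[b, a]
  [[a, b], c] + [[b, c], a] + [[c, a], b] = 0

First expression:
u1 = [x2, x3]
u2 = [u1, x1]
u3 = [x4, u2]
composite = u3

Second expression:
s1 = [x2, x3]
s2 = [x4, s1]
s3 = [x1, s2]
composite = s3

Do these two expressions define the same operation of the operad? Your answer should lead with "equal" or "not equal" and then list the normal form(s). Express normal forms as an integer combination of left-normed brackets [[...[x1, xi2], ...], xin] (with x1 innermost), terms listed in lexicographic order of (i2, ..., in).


The first expression reduces to [[[x1, x2], x3], x4] - [[[x1, x3], x2], x4]
The second expression reduces to -[[[x1, x2], x3], x4] + [[[x1, x3], x2], x4] + [[[x1, x4], x2], x3] - [[[x1, x4], x3], x2]
No match — not equal.

not equal: they reduce to [[[x1, x2], x3], x4] - [[[x1, x3], x2], x4] and -[[[x1, x2], x3], x4] + [[[x1, x3], x2], x4] + [[[x1, x4], x2], x3] - [[[x1, x4], x3], x2]


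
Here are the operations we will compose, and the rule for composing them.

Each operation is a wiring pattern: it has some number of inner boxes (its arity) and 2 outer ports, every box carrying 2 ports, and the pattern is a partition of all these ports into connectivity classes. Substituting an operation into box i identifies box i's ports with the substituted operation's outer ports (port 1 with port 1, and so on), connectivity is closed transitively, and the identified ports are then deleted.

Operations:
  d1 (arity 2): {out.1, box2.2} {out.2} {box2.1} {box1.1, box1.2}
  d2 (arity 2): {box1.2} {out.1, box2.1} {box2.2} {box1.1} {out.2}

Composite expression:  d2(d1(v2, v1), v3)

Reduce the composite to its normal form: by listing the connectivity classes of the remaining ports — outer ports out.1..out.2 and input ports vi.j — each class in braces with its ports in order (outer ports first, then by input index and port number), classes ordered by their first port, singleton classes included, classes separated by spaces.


{out.1, v3.1} {out.2} {v1.1} {v1.2} {v2.1, v2.2} {v3.2}

Connectivity passes through glued d2-boundaries; trace each wire chain.
through d1, on inputs (v2, v1): {out.1, v1.2} {out.2} {v1.1} {v2.1, v2.2} (out.j = stage outer ports)
through d2, on inputs (v2, v1, v3): {out.1, v3.1} {out.2} {v1.1} {v1.2} {v2.1, v2.2} {v3.2} (out.j = stage outer ports)


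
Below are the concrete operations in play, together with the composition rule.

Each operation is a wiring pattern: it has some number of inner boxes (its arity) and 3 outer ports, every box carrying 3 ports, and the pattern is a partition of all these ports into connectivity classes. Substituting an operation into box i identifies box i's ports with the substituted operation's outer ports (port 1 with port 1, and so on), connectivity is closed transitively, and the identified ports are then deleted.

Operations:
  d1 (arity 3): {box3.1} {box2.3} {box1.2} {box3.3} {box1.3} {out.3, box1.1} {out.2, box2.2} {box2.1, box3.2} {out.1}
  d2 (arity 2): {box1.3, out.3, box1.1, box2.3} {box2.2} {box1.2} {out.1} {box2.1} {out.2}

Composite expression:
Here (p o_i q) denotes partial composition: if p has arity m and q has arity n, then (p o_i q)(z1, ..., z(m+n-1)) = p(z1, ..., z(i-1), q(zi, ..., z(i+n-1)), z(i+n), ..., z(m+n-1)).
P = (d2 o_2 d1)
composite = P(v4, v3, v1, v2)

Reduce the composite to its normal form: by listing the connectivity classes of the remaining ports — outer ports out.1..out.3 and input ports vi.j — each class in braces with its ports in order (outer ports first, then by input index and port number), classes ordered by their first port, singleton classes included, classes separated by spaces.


{out.1} {out.2} {out.3, v3.1, v4.1, v4.3} {v1.1, v2.2} {v1.2} {v1.3} {v2.1} {v2.3} {v3.2} {v3.3} {v4.2}

Substituting into d2 glues patterns; closure does the rest.
composing d1 on (v3, v1, v2), with out.j its own outer ports: {out.1} {out.2, v1.2} {out.3, v3.1} {v1.1, v2.2} {v1.3} {v2.1} {v2.3} {v3.2} {v3.3}
composing d2 on (v4, v3, v1, v2), with out.j its own outer ports: {out.1} {out.2} {out.3, v3.1, v4.1, v4.3} {v1.1, v2.2} {v1.2} {v1.3} {v2.1} {v2.3} {v3.2} {v3.3} {v4.2}


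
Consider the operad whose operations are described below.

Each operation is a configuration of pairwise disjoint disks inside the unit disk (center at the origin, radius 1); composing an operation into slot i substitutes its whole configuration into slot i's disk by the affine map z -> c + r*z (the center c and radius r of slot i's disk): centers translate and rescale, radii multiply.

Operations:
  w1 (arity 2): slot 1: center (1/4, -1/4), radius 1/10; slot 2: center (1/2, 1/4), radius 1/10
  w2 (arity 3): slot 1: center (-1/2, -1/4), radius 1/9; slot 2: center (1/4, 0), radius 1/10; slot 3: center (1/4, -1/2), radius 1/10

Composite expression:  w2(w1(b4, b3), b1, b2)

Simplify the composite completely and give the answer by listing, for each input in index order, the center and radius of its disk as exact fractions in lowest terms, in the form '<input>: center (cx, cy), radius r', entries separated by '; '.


Follow each b-input down from w2: c' goes to c + r*c', radius to r*r'.
input b4: composing its 2 substitution steps yields center (-17/36, -5/18), radius 1/90
input b3: composing its 2 substitution steps yields center (-4/9, -2/9), radius 1/90
input b1: composing its 1 substitution step yields center (1/4, 0), radius 1/10
input b2: composing its 1 substitution step yields center (1/4, -1/2), radius 1/10

b1: center (1/4, 0), radius 1/10; b2: center (1/4, -1/2), radius 1/10; b3: center (-4/9, -2/9), radius 1/90; b4: center (-17/36, -5/18), radius 1/90


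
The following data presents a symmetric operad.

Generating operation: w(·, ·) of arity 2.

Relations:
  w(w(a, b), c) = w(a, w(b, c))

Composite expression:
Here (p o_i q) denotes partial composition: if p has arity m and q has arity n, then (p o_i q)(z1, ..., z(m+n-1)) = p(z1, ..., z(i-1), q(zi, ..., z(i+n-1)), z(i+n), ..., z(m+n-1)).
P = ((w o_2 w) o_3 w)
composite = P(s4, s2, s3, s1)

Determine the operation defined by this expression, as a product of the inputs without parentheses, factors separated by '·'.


Key point: w is associative — brackets drop, the s-order remains.
w(s3, s1) linearizes to s3 · s1
w(s2, w(s3, s1)) linearizes to s2 · s3 · s1
w(s4, w(s2, w(s3, s1))) linearizes to s4 · s2 · s3 · s1

s4 · s2 · s3 · s1


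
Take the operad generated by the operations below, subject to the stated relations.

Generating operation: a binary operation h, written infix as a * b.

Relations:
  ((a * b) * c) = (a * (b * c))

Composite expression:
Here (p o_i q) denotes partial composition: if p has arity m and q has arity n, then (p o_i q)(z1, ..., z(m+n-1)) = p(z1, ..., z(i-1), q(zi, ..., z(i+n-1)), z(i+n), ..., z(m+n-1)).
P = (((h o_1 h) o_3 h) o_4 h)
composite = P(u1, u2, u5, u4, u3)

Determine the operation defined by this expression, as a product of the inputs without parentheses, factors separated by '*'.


u1 * u2 * u5 * u4 * u3

Every regrouping of h is equal, so read the u-inputs in written order.
(u1 * u2) linearizes to u1 * u2
(u4 * u3) linearizes to u4 * u3
(u5 * (u4 * u3)) linearizes to u5 * u4 * u3
((u1 * u2) * (u5 * (u4 * u3))) linearizes to u1 * u2 * u5 * u4 * u3


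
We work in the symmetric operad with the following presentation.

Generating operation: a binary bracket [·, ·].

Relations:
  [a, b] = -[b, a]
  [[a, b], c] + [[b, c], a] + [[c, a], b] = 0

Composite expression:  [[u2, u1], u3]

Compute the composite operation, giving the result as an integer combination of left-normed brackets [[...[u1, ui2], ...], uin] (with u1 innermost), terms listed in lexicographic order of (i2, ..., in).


Expand each bracket as ab - ba; the u1-initial words give the coefficients.
Composite bracket: [[u2, u1], u3]
Full expansion: 4 signed words from ab - ba (2^2 = 4).
Keep just the words that open with u1:
  sign of u1u2u3 is -1, so it contributes -[[u1, u2], u3]

-[[u1, u2], u3]


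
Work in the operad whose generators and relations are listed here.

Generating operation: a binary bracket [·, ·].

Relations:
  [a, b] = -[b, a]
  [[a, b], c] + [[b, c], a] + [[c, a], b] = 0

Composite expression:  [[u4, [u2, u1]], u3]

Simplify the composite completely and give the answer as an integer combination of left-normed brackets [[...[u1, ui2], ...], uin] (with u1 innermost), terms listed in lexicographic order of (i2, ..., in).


[[[u1, u2], u4], u3]

Left-normed coefficients sit on the u1-initial expansion words.
Composite bracket: [[u4, [u2, u1]], u3]
Full expansion: 8 signed words from ab - ba (2^3 = 8).
Collect the words opening with u1:
  word u1u2u4u3 has sign +1, contributing +[[[u1, u2], u4], u3]


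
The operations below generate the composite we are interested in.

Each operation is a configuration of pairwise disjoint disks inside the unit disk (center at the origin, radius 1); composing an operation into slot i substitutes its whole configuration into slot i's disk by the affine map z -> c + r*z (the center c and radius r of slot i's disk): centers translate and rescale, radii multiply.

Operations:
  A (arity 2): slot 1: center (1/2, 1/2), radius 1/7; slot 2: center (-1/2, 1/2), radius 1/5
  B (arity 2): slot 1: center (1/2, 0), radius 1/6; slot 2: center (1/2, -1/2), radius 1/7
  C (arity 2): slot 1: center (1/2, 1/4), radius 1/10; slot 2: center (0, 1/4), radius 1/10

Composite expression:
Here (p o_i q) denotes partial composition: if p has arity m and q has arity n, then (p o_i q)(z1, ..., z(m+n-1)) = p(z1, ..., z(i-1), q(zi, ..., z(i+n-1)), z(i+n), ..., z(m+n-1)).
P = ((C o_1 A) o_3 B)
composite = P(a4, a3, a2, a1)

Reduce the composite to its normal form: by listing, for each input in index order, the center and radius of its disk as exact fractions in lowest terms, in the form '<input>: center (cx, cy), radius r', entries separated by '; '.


a1: center (1/20, 1/5), radius 1/70; a2: center (1/20, 1/4), radius 1/60; a3: center (9/20, 3/10), radius 1/50; a4: center (11/20, 3/10), radius 1/70

Nesting under C composes maps z -> c + r*z down each a-path.
input a4: applying the 2 nested substitutions gives center (11/20, 3/10), radius 1/70
input a3: applying the 2 nested substitutions gives center (9/20, 3/10), radius 1/50
input a2: applying the 2 nested substitutions gives center (1/20, 1/4), radius 1/60
input a1: applying the 2 nested substitutions gives center (1/20, 1/5), radius 1/70
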